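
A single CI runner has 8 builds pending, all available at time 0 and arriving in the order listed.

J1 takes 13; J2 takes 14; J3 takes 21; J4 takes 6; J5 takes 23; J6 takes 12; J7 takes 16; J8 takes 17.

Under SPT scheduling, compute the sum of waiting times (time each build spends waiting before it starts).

338

SPT (increasing processing time): J4 J6 J1 J2 J7 J8 J3 J5.
J4: waits 0, runs 0→6
J6: waits 6, runs 6→18
J1: waits 18, runs 18→31
J2: waits 31, runs 31→45
J7: waits 45, runs 45→61
J8: waits 61, runs 61→78
J3: waits 78, runs 78→99
J5: waits 99, runs 99→122
Sum = 0+6+18+31+45+61+78+99 = 338.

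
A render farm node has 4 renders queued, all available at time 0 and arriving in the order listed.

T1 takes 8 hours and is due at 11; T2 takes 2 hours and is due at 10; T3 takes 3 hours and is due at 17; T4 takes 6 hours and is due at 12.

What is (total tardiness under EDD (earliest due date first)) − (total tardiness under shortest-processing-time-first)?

EDD (increasing due date): T2 T1 T4 T3.
T2: 0→2, due 10, tardiness 0
T1: 2→10, due 11, tardiness 0
T4: 10→16, due 12, tardiness 4
T3: 16→19, due 17, tardiness 2
Sum = 0+0+4+2 = 6.
SPT (increasing processing time): T2 T3 T4 T1.
T2: 0→2, due 10, tardiness 0
T3: 2→5, due 17, tardiness 0
T4: 5→11, due 12, tardiness 0
T1: 11→19, due 11, tardiness 8
Sum = 0+0+0+8 = 8.
Difference = 6 − 8 = -2.

-2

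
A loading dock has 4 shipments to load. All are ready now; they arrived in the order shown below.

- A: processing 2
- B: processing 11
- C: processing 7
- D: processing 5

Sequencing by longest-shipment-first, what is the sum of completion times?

77

LPT (decreasing processing time): B C D A.
B: 0→11
C: 11→18
D: 18→23
A: 23→25
Sum = 11+18+23+25 = 77.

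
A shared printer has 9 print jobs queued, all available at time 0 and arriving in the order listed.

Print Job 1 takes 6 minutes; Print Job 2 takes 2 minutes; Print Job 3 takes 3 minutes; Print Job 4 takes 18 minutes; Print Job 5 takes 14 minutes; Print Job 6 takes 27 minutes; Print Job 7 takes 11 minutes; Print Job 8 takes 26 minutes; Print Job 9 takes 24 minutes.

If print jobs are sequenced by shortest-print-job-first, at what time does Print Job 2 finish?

SPT (increasing processing time): Print Job 2 Print Job 3 Print Job 1 Print Job 7 Print Job 5 Print Job 4 Print Job 9 Print Job 8 Print Job 6.
Print Job 2: 0→2

2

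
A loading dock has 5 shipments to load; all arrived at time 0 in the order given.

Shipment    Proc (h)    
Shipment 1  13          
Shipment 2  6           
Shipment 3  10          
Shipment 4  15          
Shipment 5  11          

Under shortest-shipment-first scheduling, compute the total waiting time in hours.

89

SPT (increasing processing time): Shipment 2 Shipment 3 Shipment 5 Shipment 1 Shipment 4.
Shipment 2: waits 0, runs 0→6
Shipment 3: waits 6, runs 6→16
Shipment 5: waits 16, runs 16→27
Shipment 1: waits 27, runs 27→40
Shipment 4: waits 40, runs 40→55
Sum = 0+6+16+27+40 = 89.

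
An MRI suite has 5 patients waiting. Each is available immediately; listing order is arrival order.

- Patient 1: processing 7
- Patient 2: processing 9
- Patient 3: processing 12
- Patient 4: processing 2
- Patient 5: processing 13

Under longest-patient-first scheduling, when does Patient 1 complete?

LPT (decreasing processing time): Patient 5 Patient 3 Patient 2 Patient 1 Patient 4.
Patient 5: 0→13
Patient 3: 13→25
Patient 2: 25→34
Patient 1: 34→41

41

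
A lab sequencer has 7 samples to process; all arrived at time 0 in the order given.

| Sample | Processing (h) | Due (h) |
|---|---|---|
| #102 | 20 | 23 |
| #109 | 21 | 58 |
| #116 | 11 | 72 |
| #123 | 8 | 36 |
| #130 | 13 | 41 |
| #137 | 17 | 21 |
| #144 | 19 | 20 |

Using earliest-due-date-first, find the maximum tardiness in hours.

40

EDD (increasing due date): #144 #137 #102 #123 #130 #109 #116.
#144: 0→19, due 20, tardiness 0
#137: 19→36, due 21, tardiness 15
#102: 36→56, due 23, tardiness 33
#123: 56→64, due 36, tardiness 28
#130: 64→77, due 41, tardiness 36
#109: 77→98, due 58, tardiness 40
#116: 98→109, due 72, tardiness 37
Maximum = 40.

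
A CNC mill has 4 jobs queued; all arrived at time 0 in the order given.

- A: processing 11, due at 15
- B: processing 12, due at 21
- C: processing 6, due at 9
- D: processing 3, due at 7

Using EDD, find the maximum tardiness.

11

EDD (increasing due date): D C A B.
D: 0→3, due 7, tardiness 0
C: 3→9, due 9, tardiness 0
A: 9→20, due 15, tardiness 5
B: 20→32, due 21, tardiness 11
Maximum = 11.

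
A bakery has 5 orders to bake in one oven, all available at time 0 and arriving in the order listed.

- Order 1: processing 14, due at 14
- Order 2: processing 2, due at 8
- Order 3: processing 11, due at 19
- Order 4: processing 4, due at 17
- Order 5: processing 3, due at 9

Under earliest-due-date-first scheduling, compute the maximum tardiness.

EDD (increasing due date): Order 2 Order 5 Order 1 Order 4 Order 3.
Order 2: 0→2, due 8, tardiness 0
Order 5: 2→5, due 9, tardiness 0
Order 1: 5→19, due 14, tardiness 5
Order 4: 19→23, due 17, tardiness 6
Order 3: 23→34, due 19, tardiness 15
Maximum = 15.

15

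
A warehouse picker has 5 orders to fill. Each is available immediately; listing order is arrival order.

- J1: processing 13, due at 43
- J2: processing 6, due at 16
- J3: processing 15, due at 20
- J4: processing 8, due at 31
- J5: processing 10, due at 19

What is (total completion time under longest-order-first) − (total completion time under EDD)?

LPT (decreasing processing time): J3 J1 J5 J4 J2.
J3: 0→15
J1: 15→28
J5: 28→38
J4: 38→46
J2: 46→52
Sum = 15+28+38+46+52 = 179.
EDD (increasing due date): J2 J5 J3 J4 J1.
J2: 0→6
J5: 6→16
J3: 16→31
J4: 31→39
J1: 39→52
Sum = 6+16+31+39+52 = 144.
Difference = 179 − 144 = 35.

35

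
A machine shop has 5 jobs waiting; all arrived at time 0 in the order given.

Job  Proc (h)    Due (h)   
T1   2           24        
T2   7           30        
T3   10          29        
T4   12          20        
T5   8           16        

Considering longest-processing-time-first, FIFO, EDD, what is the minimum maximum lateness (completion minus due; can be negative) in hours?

9

LPT (decreasing processing time): T4 T3 T5 T2 T1.
T4: 0→12, due 20, lateness -8
T3: 12→22, due 29, lateness -7
T5: 22→30, due 16, lateness 14
T2: 30→37, due 30, lateness 7
T1: 37→39, due 24, lateness 15
Maximum = 15.
FIFO (arrival order): T1 T2 T3 T4 T5.
T1: 0→2, due 24, lateness -22
T2: 2→9, due 30, lateness -21
T3: 9→19, due 29, lateness -10
T4: 19→31, due 20, lateness 11
T5: 31→39, due 16, lateness 23
Maximum = 23.
EDD (increasing due date): T5 T4 T1 T3 T2.
T5: 0→8, due 16, lateness -8
T4: 8→20, due 20, lateness 0
T1: 20→22, due 24, lateness -2
T3: 22→32, due 29, lateness 3
T2: 32→39, due 30, lateness 9
Maximum = 9.
LPT 15, FIFO 23, EDD 9 → minimum 9.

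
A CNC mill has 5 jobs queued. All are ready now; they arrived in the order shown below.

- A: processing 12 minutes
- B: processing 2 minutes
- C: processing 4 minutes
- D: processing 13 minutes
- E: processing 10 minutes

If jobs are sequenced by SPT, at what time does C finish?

SPT (increasing processing time): B C E A D.
B: 0→2
C: 2→6

6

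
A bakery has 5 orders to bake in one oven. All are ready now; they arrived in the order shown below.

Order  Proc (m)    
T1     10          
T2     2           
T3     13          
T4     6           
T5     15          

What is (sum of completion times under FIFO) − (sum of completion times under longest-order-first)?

-47

FIFO (arrival order): T1 T2 T3 T4 T5.
T1: 0→10
T2: 10→12
T3: 12→25
T4: 25→31
T5: 31→46
Sum = 10+12+25+31+46 = 124.
LPT (decreasing processing time): T5 T3 T1 T4 T2.
T5: 0→15
T3: 15→28
T1: 28→38
T4: 38→44
T2: 44→46
Sum = 15+28+38+44+46 = 171.
Difference = 124 − 171 = -47.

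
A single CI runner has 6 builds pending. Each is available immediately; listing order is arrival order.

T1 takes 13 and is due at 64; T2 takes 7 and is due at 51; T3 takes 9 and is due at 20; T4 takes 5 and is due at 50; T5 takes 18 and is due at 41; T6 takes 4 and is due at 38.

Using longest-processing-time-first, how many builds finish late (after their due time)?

LPT (decreasing processing time): T5 T1 T3 T2 T4 T6.
T5: 0→18, due 41, tardiness 0
T1: 18→31, due 64, tardiness 0
T3: 31→40, due 20, tardiness 20
T2: 40→47, due 51, tardiness 0
T4: 47→52, due 50, tardiness 2
T6: 52→56, due 38, tardiness 18
Late builds: 3.

3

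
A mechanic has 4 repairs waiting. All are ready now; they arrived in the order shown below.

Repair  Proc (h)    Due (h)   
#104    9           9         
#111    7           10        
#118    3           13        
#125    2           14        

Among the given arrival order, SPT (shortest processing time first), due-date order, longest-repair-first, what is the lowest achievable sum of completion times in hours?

40

FIFO (arrival order): #104 #111 #118 #125.
#104: 0→9
#111: 9→16
#118: 16→19
#125: 19→21
Sum = 9+16+19+21 = 65.
SPT (increasing processing time): #125 #118 #111 #104.
#125: 0→2
#118: 2→5
#111: 5→12
#104: 12→21
Sum = 2+5+12+21 = 40.
EDD (increasing due date): #104 #111 #118 #125.
#104: 0→9
#111: 9→16
#118: 16→19
#125: 19→21
Sum = 9+16+19+21 = 65.
LPT (decreasing processing time): #104 #111 #118 #125.
#104: 0→9
#111: 9→16
#118: 16→19
#125: 19→21
Sum = 9+16+19+21 = 65.
FIFO 65, SPT 40, EDD 65, LPT 65 → minimum 40.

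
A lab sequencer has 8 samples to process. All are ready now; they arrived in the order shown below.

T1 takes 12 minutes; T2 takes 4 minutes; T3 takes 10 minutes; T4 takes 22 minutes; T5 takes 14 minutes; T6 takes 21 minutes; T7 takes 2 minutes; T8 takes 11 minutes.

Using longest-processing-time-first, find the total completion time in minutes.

551

LPT (decreasing processing time): T4 T6 T5 T1 T8 T3 T2 T7.
T4: 0→22
T6: 22→43
T5: 43→57
T1: 57→69
T8: 69→80
T3: 80→90
T2: 90→94
T7: 94→96
Sum = 22+43+57+69+80+90+94+96 = 551.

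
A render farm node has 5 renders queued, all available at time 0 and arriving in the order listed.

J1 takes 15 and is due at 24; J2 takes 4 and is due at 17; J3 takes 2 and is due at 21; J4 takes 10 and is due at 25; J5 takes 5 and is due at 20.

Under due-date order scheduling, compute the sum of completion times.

86

EDD (increasing due date): J2 J5 J3 J1 J4.
J2: 0→4
J5: 4→9
J3: 9→11
J1: 11→26
J4: 26→36
Sum = 4+9+11+26+36 = 86.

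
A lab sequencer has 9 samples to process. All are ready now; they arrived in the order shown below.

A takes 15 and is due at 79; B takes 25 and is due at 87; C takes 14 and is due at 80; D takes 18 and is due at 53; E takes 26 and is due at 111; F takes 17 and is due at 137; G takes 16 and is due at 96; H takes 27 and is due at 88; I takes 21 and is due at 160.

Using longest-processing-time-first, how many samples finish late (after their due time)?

4

LPT (decreasing processing time): H E B I D F G A C.
H: 0→27, due 88, tardiness 0
E: 27→53, due 111, tardiness 0
B: 53→78, due 87, tardiness 0
I: 78→99, due 160, tardiness 0
D: 99→117, due 53, tardiness 64
F: 117→134, due 137, tardiness 0
G: 134→150, due 96, tardiness 54
A: 150→165, due 79, tardiness 86
C: 165→179, due 80, tardiness 99
Late samples: 4.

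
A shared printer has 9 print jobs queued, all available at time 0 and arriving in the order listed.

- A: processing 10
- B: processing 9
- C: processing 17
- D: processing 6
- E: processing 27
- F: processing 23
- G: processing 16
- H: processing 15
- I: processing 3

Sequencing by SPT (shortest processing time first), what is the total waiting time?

335

SPT (increasing processing time): I D B A H G C F E.
I: waits 0, runs 0→3
D: waits 3, runs 3→9
B: waits 9, runs 9→18
A: waits 18, runs 18→28
H: waits 28, runs 28→43
G: waits 43, runs 43→59
C: waits 59, runs 59→76
F: waits 76, runs 76→99
E: waits 99, runs 99→126
Sum = 0+3+9+18+28+43+59+76+99 = 335.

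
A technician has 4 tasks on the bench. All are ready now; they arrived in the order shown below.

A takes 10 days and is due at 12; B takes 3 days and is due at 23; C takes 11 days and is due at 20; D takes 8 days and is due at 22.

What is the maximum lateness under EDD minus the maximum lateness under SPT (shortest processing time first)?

EDD (increasing due date): A C D B.
A: 0→10, due 12, lateness -2
C: 10→21, due 20, lateness 1
D: 21→29, due 22, lateness 7
B: 29→32, due 23, lateness 9
Maximum = 9.
SPT (increasing processing time): B D A C.
B: 0→3, due 23, lateness -20
D: 3→11, due 22, lateness -11
A: 11→21, due 12, lateness 9
C: 21→32, due 20, lateness 12
Maximum = 12.
Difference = 9 − 12 = -3.

-3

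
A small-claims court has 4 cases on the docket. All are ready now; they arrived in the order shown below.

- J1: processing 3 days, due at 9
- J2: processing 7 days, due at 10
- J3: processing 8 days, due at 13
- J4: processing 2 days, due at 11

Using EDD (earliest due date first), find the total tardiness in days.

EDD (increasing due date): J1 J2 J4 J3.
J1: 0→3, due 9, tardiness 0
J2: 3→10, due 10, tardiness 0
J4: 10→12, due 11, tardiness 1
J3: 12→20, due 13, tardiness 7
Sum = 0+0+1+7 = 8.

8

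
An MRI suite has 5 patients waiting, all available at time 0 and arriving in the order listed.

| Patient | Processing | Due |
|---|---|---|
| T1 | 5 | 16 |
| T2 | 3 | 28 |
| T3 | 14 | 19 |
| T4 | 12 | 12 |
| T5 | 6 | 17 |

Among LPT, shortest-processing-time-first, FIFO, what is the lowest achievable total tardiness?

35

LPT (decreasing processing time): T3 T4 T5 T1 T2.
T3: 0→14, due 19, tardiness 0
T4: 14→26, due 12, tardiness 14
T5: 26→32, due 17, tardiness 15
T1: 32→37, due 16, tardiness 21
T2: 37→40, due 28, tardiness 12
Sum = 0+14+15+21+12 = 62.
SPT (increasing processing time): T2 T1 T5 T4 T3.
T2: 0→3, due 28, tardiness 0
T1: 3→8, due 16, tardiness 0
T5: 8→14, due 17, tardiness 0
T4: 14→26, due 12, tardiness 14
T3: 26→40, due 19, tardiness 21
Sum = 0+0+0+14+21 = 35.
FIFO (arrival order): T1 T2 T3 T4 T5.
T1: 0→5, due 16, tardiness 0
T2: 5→8, due 28, tardiness 0
T3: 8→22, due 19, tardiness 3
T4: 22→34, due 12, tardiness 22
T5: 34→40, due 17, tardiness 23
Sum = 0+0+3+22+23 = 48.
LPT 62, SPT 35, FIFO 48 → minimum 35.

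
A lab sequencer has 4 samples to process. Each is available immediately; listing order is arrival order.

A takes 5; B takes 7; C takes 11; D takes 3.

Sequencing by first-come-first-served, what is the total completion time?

FIFO (arrival order): A B C D.
A: 0→5
B: 5→12
C: 12→23
D: 23→26
Sum = 5+12+23+26 = 66.

66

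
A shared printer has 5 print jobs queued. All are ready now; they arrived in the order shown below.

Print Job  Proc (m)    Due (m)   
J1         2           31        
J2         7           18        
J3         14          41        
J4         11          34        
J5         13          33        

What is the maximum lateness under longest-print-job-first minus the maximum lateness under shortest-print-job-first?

LPT (decreasing processing time): J3 J5 J4 J2 J1.
J3: 0→14, due 41, lateness -27
J5: 14→27, due 33, lateness -6
J4: 27→38, due 34, lateness 4
J2: 38→45, due 18, lateness 27
J1: 45→47, due 31, lateness 16
Maximum = 27.
SPT (increasing processing time): J1 J2 J4 J5 J3.
J1: 0→2, due 31, lateness -29
J2: 2→9, due 18, lateness -9
J4: 9→20, due 34, lateness -14
J5: 20→33, due 33, lateness 0
J3: 33→47, due 41, lateness 6
Maximum = 6.
Difference = 27 − 6 = 21.

21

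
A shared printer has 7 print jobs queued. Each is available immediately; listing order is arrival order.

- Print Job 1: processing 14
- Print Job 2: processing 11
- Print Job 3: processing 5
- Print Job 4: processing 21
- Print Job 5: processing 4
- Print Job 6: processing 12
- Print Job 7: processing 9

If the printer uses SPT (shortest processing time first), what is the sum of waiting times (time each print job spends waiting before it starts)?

SPT (increasing processing time): Print Job 5 Print Job 3 Print Job 7 Print Job 2 Print Job 6 Print Job 1 Print Job 4.
Print Job 5: waits 0, runs 0→4
Print Job 3: waits 4, runs 4→9
Print Job 7: waits 9, runs 9→18
Print Job 2: waits 18, runs 18→29
Print Job 6: waits 29, runs 29→41
Print Job 1: waits 41, runs 41→55
Print Job 4: waits 55, runs 55→76
Sum = 0+4+9+18+29+41+55 = 156.

156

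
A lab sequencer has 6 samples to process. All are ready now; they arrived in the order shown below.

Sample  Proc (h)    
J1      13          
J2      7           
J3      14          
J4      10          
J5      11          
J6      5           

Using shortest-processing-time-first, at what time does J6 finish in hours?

5

SPT (increasing processing time): J6 J2 J4 J5 J1 J3.
J6: 0→5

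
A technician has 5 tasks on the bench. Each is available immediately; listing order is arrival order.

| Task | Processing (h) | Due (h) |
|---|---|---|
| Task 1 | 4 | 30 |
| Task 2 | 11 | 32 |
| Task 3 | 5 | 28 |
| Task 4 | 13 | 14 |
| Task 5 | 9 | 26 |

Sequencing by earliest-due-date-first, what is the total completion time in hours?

135

EDD (increasing due date): Task 4 Task 5 Task 3 Task 1 Task 2.
Task 4: 0→13
Task 5: 13→22
Task 3: 22→27
Task 1: 27→31
Task 2: 31→42
Sum = 13+22+27+31+42 = 135.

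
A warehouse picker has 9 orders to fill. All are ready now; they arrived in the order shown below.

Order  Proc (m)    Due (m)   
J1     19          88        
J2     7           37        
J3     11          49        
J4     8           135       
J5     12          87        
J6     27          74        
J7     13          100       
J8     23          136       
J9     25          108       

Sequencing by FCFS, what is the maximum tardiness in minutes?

37

FIFO (arrival order): J1 J2 J3 J4 J5 J6 J7 J8 J9.
J1: 0→19, due 88, tardiness 0
J2: 19→26, due 37, tardiness 0
J3: 26→37, due 49, tardiness 0
J4: 37→45, due 135, tardiness 0
J5: 45→57, due 87, tardiness 0
J6: 57→84, due 74, tardiness 10
J7: 84→97, due 100, tardiness 0
J8: 97→120, due 136, tardiness 0
J9: 120→145, due 108, tardiness 37
Maximum = 37.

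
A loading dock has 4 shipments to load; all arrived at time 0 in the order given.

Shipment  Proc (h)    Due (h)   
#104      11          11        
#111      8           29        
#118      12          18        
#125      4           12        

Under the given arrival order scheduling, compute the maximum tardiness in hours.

FIFO (arrival order): #104 #111 #118 #125.
#104: 0→11, due 11, tardiness 0
#111: 11→19, due 29, tardiness 0
#118: 19→31, due 18, tardiness 13
#125: 31→35, due 12, tardiness 23
Maximum = 23.

23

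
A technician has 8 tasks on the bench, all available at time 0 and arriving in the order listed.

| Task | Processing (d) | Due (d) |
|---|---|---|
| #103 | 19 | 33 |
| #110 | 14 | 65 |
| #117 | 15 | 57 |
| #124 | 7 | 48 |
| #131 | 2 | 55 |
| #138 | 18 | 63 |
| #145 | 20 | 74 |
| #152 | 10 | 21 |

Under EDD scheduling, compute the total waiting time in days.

322

EDD (increasing due date): #152 #103 #124 #131 #117 #138 #110 #145.
#152: waits 0, runs 0→10
#103: waits 10, runs 10→29
#124: waits 29, runs 29→36
#131: waits 36, runs 36→38
#117: waits 38, runs 38→53
#138: waits 53, runs 53→71
#110: waits 71, runs 71→85
#145: waits 85, runs 85→105
Sum = 0+10+29+36+38+53+71+85 = 322.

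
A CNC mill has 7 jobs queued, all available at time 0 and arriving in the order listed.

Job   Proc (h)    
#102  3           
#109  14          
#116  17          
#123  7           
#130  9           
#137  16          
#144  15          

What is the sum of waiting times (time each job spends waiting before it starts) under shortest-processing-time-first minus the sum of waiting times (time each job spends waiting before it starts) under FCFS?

-34

SPT (increasing processing time): #102 #123 #130 #109 #144 #137 #116.
#102: waits 0, runs 0→3
#123: waits 3, runs 3→10
#130: waits 10, runs 10→19
#109: waits 19, runs 19→33
#144: waits 33, runs 33→48
#137: waits 48, runs 48→64
#116: waits 64, runs 64→81
Sum = 0+3+10+19+33+48+64 = 177.
FIFO (arrival order): #102 #109 #116 #123 #130 #137 #144.
#102: waits 0, runs 0→3
#109: waits 3, runs 3→17
#116: waits 17, runs 17→34
#123: waits 34, runs 34→41
#130: waits 41, runs 41→50
#137: waits 50, runs 50→66
#144: waits 66, runs 66→81
Sum = 0+3+17+34+41+50+66 = 211.
Difference = 177 − 211 = -34.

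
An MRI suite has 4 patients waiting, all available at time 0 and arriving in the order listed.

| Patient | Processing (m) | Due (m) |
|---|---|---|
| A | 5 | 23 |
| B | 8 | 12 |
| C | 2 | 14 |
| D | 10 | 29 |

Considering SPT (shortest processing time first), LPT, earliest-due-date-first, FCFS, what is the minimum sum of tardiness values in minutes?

SPT (increasing processing time): C A B D.
C: 0→2, due 14, tardiness 0
A: 2→7, due 23, tardiness 0
B: 7→15, due 12, tardiness 3
D: 15→25, due 29, tardiness 0
Sum = 0+0+3+0 = 3.
LPT (decreasing processing time): D B A C.
D: 0→10, due 29, tardiness 0
B: 10→18, due 12, tardiness 6
A: 18→23, due 23, tardiness 0
C: 23→25, due 14, tardiness 11
Sum = 0+6+0+11 = 17.
EDD (increasing due date): B C A D.
B: 0→8, due 12, tardiness 0
C: 8→10, due 14, tardiness 0
A: 10→15, due 23, tardiness 0
D: 15→25, due 29, tardiness 0
Sum = 0+0+0+0 = 0.
FIFO (arrival order): A B C D.
A: 0→5, due 23, tardiness 0
B: 5→13, due 12, tardiness 1
C: 13→15, due 14, tardiness 1
D: 15→25, due 29, tardiness 0
Sum = 0+1+1+0 = 2.
SPT 3, LPT 17, EDD 0, FIFO 2 → minimum 0.

0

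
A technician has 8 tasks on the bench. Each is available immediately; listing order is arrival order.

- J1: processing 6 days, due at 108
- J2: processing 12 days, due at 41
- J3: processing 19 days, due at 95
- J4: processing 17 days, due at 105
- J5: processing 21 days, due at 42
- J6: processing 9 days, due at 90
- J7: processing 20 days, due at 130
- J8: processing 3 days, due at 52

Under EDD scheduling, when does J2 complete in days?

12

EDD (increasing due date): J2 J5 J8 J6 J3 J4 J1 J7.
J2: 0→12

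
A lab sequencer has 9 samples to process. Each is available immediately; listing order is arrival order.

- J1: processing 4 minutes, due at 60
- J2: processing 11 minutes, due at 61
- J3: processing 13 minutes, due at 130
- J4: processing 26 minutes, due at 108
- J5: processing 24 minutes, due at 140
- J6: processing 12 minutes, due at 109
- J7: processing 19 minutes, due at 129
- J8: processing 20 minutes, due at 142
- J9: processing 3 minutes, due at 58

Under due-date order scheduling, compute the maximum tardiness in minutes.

EDD (increasing due date): J9 J1 J2 J4 J6 J7 J3 J5 J8.
J9: 0→3, due 58, tardiness 0
J1: 3→7, due 60, tardiness 0
J2: 7→18, due 61, tardiness 0
J4: 18→44, due 108, tardiness 0
J6: 44→56, due 109, tardiness 0
J7: 56→75, due 129, tardiness 0
J3: 75→88, due 130, tardiness 0
J5: 88→112, due 140, tardiness 0
J8: 112→132, due 142, tardiness 0
Maximum = 0.

0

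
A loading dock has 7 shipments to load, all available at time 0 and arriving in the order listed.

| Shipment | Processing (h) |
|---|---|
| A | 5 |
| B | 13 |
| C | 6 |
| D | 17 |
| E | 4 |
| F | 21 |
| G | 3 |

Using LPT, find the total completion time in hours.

LPT (decreasing processing time): F D B C A E G.
F: 0→21
D: 21→38
B: 38→51
C: 51→57
A: 57→62
E: 62→66
G: 66→69
Sum = 21+38+51+57+62+66+69 = 364.

364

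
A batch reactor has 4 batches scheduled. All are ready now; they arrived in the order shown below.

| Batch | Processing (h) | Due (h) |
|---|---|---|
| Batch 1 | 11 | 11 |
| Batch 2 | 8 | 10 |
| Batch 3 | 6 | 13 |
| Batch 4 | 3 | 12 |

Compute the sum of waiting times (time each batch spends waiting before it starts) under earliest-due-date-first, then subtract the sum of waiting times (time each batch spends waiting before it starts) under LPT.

-6

EDD (increasing due date): Batch 2 Batch 1 Batch 4 Batch 3.
Batch 2: waits 0, runs 0→8
Batch 1: waits 8, runs 8→19
Batch 4: waits 19, runs 19→22
Batch 3: waits 22, runs 22→28
Sum = 0+8+19+22 = 49.
LPT (decreasing processing time): Batch 1 Batch 2 Batch 3 Batch 4.
Batch 1: waits 0, runs 0→11
Batch 2: waits 11, runs 11→19
Batch 3: waits 19, runs 19→25
Batch 4: waits 25, runs 25→28
Sum = 0+11+19+25 = 55.
Difference = 49 − 55 = -6.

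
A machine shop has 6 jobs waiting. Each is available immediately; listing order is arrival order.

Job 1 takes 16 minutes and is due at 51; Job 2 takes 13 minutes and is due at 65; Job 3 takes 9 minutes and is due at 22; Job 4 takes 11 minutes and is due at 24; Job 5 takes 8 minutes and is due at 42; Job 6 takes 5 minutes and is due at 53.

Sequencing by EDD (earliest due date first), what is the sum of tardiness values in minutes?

0

EDD (increasing due date): Job 3 Job 4 Job 5 Job 1 Job 6 Job 2.
Job 3: 0→9, due 22, tardiness 0
Job 4: 9→20, due 24, tardiness 0
Job 5: 20→28, due 42, tardiness 0
Job 1: 28→44, due 51, tardiness 0
Job 6: 44→49, due 53, tardiness 0
Job 2: 49→62, due 65, tardiness 0
Sum = 0+0+0+0+0+0 = 0.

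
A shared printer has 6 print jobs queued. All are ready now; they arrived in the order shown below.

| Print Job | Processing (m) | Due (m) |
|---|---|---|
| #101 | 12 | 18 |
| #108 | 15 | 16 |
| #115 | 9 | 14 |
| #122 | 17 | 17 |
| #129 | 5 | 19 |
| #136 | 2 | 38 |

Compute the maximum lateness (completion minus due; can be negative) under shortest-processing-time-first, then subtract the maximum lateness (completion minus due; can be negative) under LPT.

SPT (increasing processing time): #136 #129 #115 #101 #108 #122.
#136: 0→2, due 38, lateness -36
#129: 2→7, due 19, lateness -12
#115: 7→16, due 14, lateness 2
#101: 16→28, due 18, lateness 10
#108: 28→43, due 16, lateness 27
#122: 43→60, due 17, lateness 43
Maximum = 43.
LPT (decreasing processing time): #122 #108 #101 #115 #129 #136.
#122: 0→17, due 17, lateness 0
#108: 17→32, due 16, lateness 16
#101: 32→44, due 18, lateness 26
#115: 44→53, due 14, lateness 39
#129: 53→58, due 19, lateness 39
#136: 58→60, due 38, lateness 22
Maximum = 39.
Difference = 43 − 39 = 4.

4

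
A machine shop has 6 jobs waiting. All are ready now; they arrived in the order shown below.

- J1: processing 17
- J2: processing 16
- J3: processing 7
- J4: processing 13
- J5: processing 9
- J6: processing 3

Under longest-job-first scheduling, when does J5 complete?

55

LPT (decreasing processing time): J1 J2 J4 J5 J3 J6.
J1: 0→17
J2: 17→33
J4: 33→46
J5: 46→55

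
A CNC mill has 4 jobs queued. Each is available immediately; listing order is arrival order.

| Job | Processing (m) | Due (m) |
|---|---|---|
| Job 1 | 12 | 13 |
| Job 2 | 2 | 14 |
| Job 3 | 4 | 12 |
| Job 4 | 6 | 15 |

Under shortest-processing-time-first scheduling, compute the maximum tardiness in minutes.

SPT (increasing processing time): Job 2 Job 3 Job 4 Job 1.
Job 2: 0→2, due 14, tardiness 0
Job 3: 2→6, due 12, tardiness 0
Job 4: 6→12, due 15, tardiness 0
Job 1: 12→24, due 13, tardiness 11
Maximum = 11.

11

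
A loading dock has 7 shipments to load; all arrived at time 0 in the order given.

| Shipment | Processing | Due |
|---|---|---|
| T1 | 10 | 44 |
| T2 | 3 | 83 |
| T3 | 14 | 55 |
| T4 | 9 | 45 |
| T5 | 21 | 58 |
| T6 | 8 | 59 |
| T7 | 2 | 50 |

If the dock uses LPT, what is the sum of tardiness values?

LPT (decreasing processing time): T5 T3 T1 T4 T6 T2 T7.
T5: 0→21, due 58, tardiness 0
T3: 21→35, due 55, tardiness 0
T1: 35→45, due 44, tardiness 1
T4: 45→54, due 45, tardiness 9
T6: 54→62, due 59, tardiness 3
T2: 62→65, due 83, tardiness 0
T7: 65→67, due 50, tardiness 17
Sum = 0+0+1+9+3+0+17 = 30.

30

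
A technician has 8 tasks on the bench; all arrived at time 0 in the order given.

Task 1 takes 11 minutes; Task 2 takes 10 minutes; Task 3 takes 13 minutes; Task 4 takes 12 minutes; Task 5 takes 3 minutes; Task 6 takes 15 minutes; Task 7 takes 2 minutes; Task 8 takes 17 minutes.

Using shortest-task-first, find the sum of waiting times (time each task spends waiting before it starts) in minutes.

203

SPT (increasing processing time): Task 7 Task 5 Task 2 Task 1 Task 4 Task 3 Task 6 Task 8.
Task 7: waits 0, runs 0→2
Task 5: waits 2, runs 2→5
Task 2: waits 5, runs 5→15
Task 1: waits 15, runs 15→26
Task 4: waits 26, runs 26→38
Task 3: waits 38, runs 38→51
Task 6: waits 51, runs 51→66
Task 8: waits 66, runs 66→83
Sum = 0+2+5+15+26+38+51+66 = 203.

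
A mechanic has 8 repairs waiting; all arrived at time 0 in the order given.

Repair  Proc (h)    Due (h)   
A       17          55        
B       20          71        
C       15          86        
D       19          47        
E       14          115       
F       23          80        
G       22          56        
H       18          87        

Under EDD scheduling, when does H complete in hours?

134

EDD (increasing due date): D A G B F C H E.
D: 0→19
A: 19→36
G: 36→58
B: 58→78
F: 78→101
C: 101→116
H: 116→134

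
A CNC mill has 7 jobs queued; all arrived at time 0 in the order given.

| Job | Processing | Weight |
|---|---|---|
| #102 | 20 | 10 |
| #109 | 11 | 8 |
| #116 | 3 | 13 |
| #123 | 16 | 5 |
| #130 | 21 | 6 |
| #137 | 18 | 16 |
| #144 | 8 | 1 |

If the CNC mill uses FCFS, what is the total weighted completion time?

3087

FIFO (arrival order): #102 #109 #116 #123 #130 #137 #144.
#102: finishes 20, weight 10, w·C = 200
#109: finishes 31, weight 8, w·C = 248
#116: finishes 34, weight 13, w·C = 442
#123: finishes 50, weight 5, w·C = 250
#130: finishes 71, weight 6, w·C = 426
#137: finishes 89, weight 16, w·C = 1424
#144: finishes 97, weight 1, w·C = 97
Sum = 200+248+442+250+426+1424+97 = 3087.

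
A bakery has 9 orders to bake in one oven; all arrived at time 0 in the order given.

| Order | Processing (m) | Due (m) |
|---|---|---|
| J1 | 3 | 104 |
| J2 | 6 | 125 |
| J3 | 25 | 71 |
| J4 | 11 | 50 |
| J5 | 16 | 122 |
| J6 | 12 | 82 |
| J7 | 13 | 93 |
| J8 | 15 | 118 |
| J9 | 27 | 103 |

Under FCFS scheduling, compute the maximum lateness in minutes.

25

FIFO (arrival order): J1 J2 J3 J4 J5 J6 J7 J8 J9.
J1: 0→3, due 104, lateness -101
J2: 3→9, due 125, lateness -116
J3: 9→34, due 71, lateness -37
J4: 34→45, due 50, lateness -5
J5: 45→61, due 122, lateness -61
J6: 61→73, due 82, lateness -9
J7: 73→86, due 93, lateness -7
J8: 86→101, due 118, lateness -17
J9: 101→128, due 103, lateness 25
Maximum = 25.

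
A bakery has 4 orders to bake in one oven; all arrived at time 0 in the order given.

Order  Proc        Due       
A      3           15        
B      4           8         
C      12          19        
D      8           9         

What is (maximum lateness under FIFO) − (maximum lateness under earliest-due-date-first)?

FIFO (arrival order): A B C D.
A: 0→3, due 15, lateness -12
B: 3→7, due 8, lateness -1
C: 7→19, due 19, lateness 0
D: 19→27, due 9, lateness 18
Maximum = 18.
EDD (increasing due date): B D A C.
B: 0→4, due 8, lateness -4
D: 4→12, due 9, lateness 3
A: 12→15, due 15, lateness 0
C: 15→27, due 19, lateness 8
Maximum = 8.
Difference = 18 − 8 = 10.

10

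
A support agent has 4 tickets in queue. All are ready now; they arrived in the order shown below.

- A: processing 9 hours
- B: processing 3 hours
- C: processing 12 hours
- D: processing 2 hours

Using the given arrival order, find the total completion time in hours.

FIFO (arrival order): A B C D.
A: 0→9
B: 9→12
C: 12→24
D: 24→26
Sum = 9+12+24+26 = 71.

71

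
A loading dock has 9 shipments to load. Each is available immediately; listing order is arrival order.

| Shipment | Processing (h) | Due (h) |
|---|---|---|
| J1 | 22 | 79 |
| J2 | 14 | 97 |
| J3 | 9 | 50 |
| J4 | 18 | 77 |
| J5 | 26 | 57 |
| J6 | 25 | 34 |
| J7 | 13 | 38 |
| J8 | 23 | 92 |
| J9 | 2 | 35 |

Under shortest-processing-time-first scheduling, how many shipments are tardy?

SPT (increasing processing time): J9 J3 J7 J2 J4 J1 J8 J6 J5.
J9: 0→2, due 35, tardiness 0
J3: 2→11, due 50, tardiness 0
J7: 11→24, due 38, tardiness 0
J2: 24→38, due 97, tardiness 0
J4: 38→56, due 77, tardiness 0
J1: 56→78, due 79, tardiness 0
J8: 78→101, due 92, tardiness 9
J6: 101→126, due 34, tardiness 92
J5: 126→152, due 57, tardiness 95
Late shipments: 3.

3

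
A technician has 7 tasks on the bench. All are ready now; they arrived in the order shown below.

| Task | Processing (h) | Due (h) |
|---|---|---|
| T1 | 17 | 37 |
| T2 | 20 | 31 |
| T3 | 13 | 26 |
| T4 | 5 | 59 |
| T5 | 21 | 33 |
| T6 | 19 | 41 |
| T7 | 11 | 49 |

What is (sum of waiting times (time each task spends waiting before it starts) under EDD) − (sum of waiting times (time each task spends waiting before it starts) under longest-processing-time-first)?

EDD (increasing due date): T3 T2 T5 T1 T6 T7 T4.
T3: waits 0, runs 0→13
T2: waits 13, runs 13→33
T5: waits 33, runs 33→54
T1: waits 54, runs 54→71
T6: waits 71, runs 71→90
T7: waits 90, runs 90→101
T4: waits 101, runs 101→106
Sum = 0+13+33+54+71+90+101 = 362.
LPT (decreasing processing time): T5 T2 T6 T1 T3 T7 T4.
T5: waits 0, runs 0→21
T2: waits 21, runs 21→41
T6: waits 41, runs 41→60
T1: waits 60, runs 60→77
T3: waits 77, runs 77→90
T7: waits 90, runs 90→101
T4: waits 101, runs 101→106
Sum = 0+21+41+60+77+90+101 = 390.
Difference = 362 − 390 = -28.

-28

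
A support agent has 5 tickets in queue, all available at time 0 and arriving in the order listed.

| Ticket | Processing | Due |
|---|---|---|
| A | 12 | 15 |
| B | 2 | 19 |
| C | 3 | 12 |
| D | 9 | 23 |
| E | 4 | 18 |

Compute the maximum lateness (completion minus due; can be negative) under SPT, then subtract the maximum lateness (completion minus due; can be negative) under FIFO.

3

SPT (increasing processing time): B C E D A.
B: 0→2, due 19, lateness -17
C: 2→5, due 12, lateness -7
E: 5→9, due 18, lateness -9
D: 9→18, due 23, lateness -5
A: 18→30, due 15, lateness 15
Maximum = 15.
FIFO (arrival order): A B C D E.
A: 0→12, due 15, lateness -3
B: 12→14, due 19, lateness -5
C: 14→17, due 12, lateness 5
D: 17→26, due 23, lateness 3
E: 26→30, due 18, lateness 12
Maximum = 12.
Difference = 15 − 12 = 3.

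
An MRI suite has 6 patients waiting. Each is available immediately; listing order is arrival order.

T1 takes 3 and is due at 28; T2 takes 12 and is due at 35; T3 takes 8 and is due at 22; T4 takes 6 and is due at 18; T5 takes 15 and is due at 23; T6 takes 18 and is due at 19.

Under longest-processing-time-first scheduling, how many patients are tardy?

5

LPT (decreasing processing time): T6 T5 T2 T3 T4 T1.
T6: 0→18, due 19, tardiness 0
T5: 18→33, due 23, tardiness 10
T2: 33→45, due 35, tardiness 10
T3: 45→53, due 22, tardiness 31
T4: 53→59, due 18, tardiness 41
T1: 59→62, due 28, tardiness 34
Late patients: 5.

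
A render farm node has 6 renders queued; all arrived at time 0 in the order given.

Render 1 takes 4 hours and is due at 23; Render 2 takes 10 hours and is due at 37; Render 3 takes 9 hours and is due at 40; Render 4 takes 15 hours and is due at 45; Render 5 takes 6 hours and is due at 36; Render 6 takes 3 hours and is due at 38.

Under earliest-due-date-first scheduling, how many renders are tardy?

1

EDD (increasing due date): Render 1 Render 5 Render 2 Render 6 Render 3 Render 4.
Render 1: 0→4, due 23, tardiness 0
Render 5: 4→10, due 36, tardiness 0
Render 2: 10→20, due 37, tardiness 0
Render 6: 20→23, due 38, tardiness 0
Render 3: 23→32, due 40, tardiness 0
Render 4: 32→47, due 45, tardiness 2
Late renders: 1.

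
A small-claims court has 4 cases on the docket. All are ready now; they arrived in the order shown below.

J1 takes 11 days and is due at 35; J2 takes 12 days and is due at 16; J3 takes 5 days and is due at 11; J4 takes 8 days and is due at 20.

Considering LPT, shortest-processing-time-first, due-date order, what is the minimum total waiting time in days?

42

LPT (decreasing processing time): J2 J1 J4 J3.
J2: waits 0, runs 0→12
J1: waits 12, runs 12→23
J4: waits 23, runs 23→31
J3: waits 31, runs 31→36
Sum = 0+12+23+31 = 66.
SPT (increasing processing time): J3 J4 J1 J2.
J3: waits 0, runs 0→5
J4: waits 5, runs 5→13
J1: waits 13, runs 13→24
J2: waits 24, runs 24→36
Sum = 0+5+13+24 = 42.
EDD (increasing due date): J3 J2 J4 J1.
J3: waits 0, runs 0→5
J2: waits 5, runs 5→17
J4: waits 17, runs 17→25
J1: waits 25, runs 25→36
Sum = 0+5+17+25 = 47.
LPT 66, SPT 42, EDD 47 → minimum 42.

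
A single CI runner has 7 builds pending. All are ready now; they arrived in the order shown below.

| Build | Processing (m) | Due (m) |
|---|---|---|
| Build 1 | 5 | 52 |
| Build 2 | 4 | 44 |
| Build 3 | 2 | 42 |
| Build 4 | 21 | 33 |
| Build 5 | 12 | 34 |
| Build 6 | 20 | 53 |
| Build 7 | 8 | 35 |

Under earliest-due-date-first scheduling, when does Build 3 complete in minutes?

43

EDD (increasing due date): Build 4 Build 5 Build 7 Build 3 Build 2 Build 1 Build 6.
Build 4: 0→21
Build 5: 21→33
Build 7: 33→41
Build 3: 41→43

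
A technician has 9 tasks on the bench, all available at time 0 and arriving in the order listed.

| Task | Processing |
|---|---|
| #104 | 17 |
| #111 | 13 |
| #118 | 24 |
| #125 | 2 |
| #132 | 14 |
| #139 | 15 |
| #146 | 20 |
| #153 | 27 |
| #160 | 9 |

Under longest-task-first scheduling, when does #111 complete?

130

LPT (decreasing processing time): #153 #118 #146 #104 #139 #132 #111 #160 #125.
#153: 0→27
#118: 27→51
#146: 51→71
#104: 71→88
#139: 88→103
#132: 103→117
#111: 117→130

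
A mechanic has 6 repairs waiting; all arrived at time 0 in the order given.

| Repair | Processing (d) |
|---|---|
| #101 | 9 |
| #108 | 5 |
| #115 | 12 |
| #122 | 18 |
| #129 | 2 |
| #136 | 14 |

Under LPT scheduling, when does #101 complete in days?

53

LPT (decreasing processing time): #122 #136 #115 #101 #108 #129.
#122: 0→18
#136: 18→32
#115: 32→44
#101: 44→53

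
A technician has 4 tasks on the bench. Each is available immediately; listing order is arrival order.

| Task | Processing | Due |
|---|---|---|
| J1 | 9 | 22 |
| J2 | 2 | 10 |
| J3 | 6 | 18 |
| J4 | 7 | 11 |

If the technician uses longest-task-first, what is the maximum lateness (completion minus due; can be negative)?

LPT (decreasing processing time): J1 J4 J3 J2.
J1: 0→9, due 22, lateness -13
J4: 9→16, due 11, lateness 5
J3: 16→22, due 18, lateness 4
J2: 22→24, due 10, lateness 14
Maximum = 14.

14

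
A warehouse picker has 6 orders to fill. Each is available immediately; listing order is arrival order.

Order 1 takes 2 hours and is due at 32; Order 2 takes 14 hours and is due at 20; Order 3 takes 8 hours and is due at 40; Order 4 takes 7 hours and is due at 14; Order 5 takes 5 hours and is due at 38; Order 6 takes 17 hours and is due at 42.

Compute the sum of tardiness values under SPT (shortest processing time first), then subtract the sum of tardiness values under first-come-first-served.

SPT (increasing processing time): Order 1 Order 5 Order 4 Order 3 Order 2 Order 6.
Order 1: 0→2, due 32, tardiness 0
Order 5: 2→7, due 38, tardiness 0
Order 4: 7→14, due 14, tardiness 0
Order 3: 14→22, due 40, tardiness 0
Order 2: 22→36, due 20, tardiness 16
Order 6: 36→53, due 42, tardiness 11
Sum = 0+0+0+0+16+11 = 27.
FIFO (arrival order): Order 1 Order 2 Order 3 Order 4 Order 5 Order 6.
Order 1: 0→2, due 32, tardiness 0
Order 2: 2→16, due 20, tardiness 0
Order 3: 16→24, due 40, tardiness 0
Order 4: 24→31, due 14, tardiness 17
Order 5: 31→36, due 38, tardiness 0
Order 6: 36→53, due 42, tardiness 11
Sum = 0+0+0+17+0+11 = 28.
Difference = 27 − 28 = -1.

-1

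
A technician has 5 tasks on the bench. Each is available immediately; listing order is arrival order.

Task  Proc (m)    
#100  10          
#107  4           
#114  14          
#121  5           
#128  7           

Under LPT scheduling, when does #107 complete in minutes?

LPT (decreasing processing time): #114 #100 #128 #121 #107.
#114: 0→14
#100: 14→24
#128: 24→31
#121: 31→36
#107: 36→40

40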